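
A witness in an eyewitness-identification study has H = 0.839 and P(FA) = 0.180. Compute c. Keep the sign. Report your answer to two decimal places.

c = -0.04

z(H) = z(0.839) = 0.990
z(FA) = z(0.180) = -0.915
c = −½·[z(H) + z(FA)] = −0.5 × (0.990 + (-0.915)) = -0.0375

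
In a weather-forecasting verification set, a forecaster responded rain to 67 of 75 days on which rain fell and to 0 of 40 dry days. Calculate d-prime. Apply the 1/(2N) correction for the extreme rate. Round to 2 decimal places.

d-prime = 3.49

The false-alarm rate is 0/40 = 0, so apply the 1/(2N) correction: FA → 1/(2·40) = 0.01250.
z(H) = z(0.89333) = 1.244
z(FA) = z(0.01250) = -2.241
d' = 1.244 − (-2.241) = 3.485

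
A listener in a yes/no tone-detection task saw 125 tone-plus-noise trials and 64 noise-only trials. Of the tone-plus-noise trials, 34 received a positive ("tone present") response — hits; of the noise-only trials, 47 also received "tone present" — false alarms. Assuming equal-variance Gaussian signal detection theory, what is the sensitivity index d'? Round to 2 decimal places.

H = 34/125 = 0.2720
FA = 47/64 = 0.7344
z(H) = z(0.2720) = -0.6068
z(FA) = z(0.7344) = 0.6262
d' = z(H) − z(FA) = -0.6068 − 0.6262 = -1.2330

d' = -1.23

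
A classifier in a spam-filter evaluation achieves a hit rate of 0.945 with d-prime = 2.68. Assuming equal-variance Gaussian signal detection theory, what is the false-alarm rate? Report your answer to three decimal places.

z(hit rate) = z(0.945) = 1.5982
z(FA) = z(H) − d' = 1.5982 − 2.68 = -1.0818
false-alarm rate = Φ(-1.0818) = 0.1397

false-alarm rate = 0.140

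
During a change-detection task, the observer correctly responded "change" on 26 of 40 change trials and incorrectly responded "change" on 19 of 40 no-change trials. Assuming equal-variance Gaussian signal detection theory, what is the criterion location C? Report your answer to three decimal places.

H = 26/40 = 0.6500
FA = 19/40 = 0.4750
Φ⁻¹(H) = Φ⁻¹(0.6500) = 0.3853
Φ⁻¹(FA) = Φ⁻¹(0.4750) = -0.0627
c = −½·[z(H) + z(FA)] = −0.5 × (0.3853 + (-0.0627)) = -0.1613
c < 0: the observer has a liberal response bias.

C = -0.161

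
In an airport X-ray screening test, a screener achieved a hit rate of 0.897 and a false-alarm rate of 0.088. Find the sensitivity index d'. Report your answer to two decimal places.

d' = 2.62

Φ⁻¹(H) = 1.2646
Φ⁻¹(FA) = -1.3532
d' = z(H) − z(FA) = 1.2646 − (-1.3532) = 2.6178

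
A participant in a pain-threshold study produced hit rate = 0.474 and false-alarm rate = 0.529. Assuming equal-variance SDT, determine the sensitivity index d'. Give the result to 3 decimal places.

Φ⁻¹(0.474) = -0.0652, Φ⁻¹(0.529) = 0.0728
d' = z(H) − z(FA) = -0.0652 − 0.0728 = -0.1380

d' = -0.138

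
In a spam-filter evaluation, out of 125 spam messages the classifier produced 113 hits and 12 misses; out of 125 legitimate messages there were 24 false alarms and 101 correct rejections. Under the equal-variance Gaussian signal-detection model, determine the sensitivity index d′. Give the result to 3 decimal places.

H = 113/125 = 0.9040
FA = 24/125 = 0.1920
Φ⁻¹(H) = 1.3047
Φ⁻¹(FA) = -0.8705
d' = z(H) − z(FA) = 1.3047 − (-0.8705) = 2.1752

d′ = 2.175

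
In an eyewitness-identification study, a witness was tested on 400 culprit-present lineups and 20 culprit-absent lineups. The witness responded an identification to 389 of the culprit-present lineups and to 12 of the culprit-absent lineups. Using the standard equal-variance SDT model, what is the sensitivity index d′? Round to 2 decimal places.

H = 389/400 = 0.9725
FA = 12/20 = 0.6000
Φ⁻¹(0.9725) = 1.919, Φ⁻¹(0.6000) = 0.253
d' = z(H) − z(FA) = 1.919 − 0.253 = 1.666

d′ = 1.67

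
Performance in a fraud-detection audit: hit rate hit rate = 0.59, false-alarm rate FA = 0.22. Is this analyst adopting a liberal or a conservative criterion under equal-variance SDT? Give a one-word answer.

z(H) = 0.228, z(FA) = -0.772
c = −½·(z(H) + z(FA)) = 0.272
c > 0 → conservative criterion (biased toward responding “no”).

conservative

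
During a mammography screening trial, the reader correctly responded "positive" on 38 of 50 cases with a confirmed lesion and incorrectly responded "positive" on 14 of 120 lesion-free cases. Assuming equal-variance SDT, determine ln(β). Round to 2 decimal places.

ln β = 0.46

H = 38/50 = 0.7600
FA = 14/120 = 0.1167
z(H) = z(0.7600) = 0.706
z(FA) = z(0.1167) = -1.192
ln β = −½·[z(H)² − z(FA)²] = −0.5 × (0.498 − 1.421) = 0.4615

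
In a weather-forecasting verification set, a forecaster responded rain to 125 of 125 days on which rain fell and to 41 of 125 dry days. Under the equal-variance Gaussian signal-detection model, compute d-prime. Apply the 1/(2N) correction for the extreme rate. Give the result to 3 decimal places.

d-prime = 3.098

The hit rate is 125/125 = 1, so apply the 1/(2N) correction: H → 1 − 1/(2·125) = 0.99600.
z(H) = z(0.99600) = 2.6521
z(FA) = z(0.32800) = -0.4454
d' = 2.6521 − (-0.4454) = 3.0975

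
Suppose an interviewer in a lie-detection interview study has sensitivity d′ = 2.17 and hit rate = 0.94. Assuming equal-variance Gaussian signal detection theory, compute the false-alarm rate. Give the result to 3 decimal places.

false-alarm rate = 0.269

z(hit rate) = z(0.94) = 1.5548
z(FA) = z(H) − d' = 1.5548 − 2.17 = -0.6152
false-alarm rate = Φ(-0.6152) = 0.2692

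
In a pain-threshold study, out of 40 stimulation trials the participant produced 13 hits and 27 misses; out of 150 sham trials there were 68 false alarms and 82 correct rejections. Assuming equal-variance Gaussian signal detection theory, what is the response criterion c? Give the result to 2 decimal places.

H = 13/40 = 0.3250
FA = 68/150 = 0.4533
z(H) = -0.4538
z(FA) = -0.1173
c = −½·[z(H) + z(FA)] = −0.5 × (-0.4538 + (-0.1173)) = 0.28555
c > 0: the participant has a conservative response bias.

c = 0.29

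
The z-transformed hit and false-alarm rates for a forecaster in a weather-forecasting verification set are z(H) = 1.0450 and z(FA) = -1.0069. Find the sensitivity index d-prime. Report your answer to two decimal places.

d' = z(H) − z(FA) = 1.0450 − (-1.0069) = 2.0519

d-prime = 2.05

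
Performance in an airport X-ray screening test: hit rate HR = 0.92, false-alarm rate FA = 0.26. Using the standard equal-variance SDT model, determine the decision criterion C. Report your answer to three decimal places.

Φ⁻¹(H) = 1.4051
Φ⁻¹(FA) = -0.6433
c = −½·[z(H) + z(FA)] = −0.5 × (1.4051 + (-0.6433)) = -0.3809
c < 0: the screener has a liberal response bias.

C = -0.381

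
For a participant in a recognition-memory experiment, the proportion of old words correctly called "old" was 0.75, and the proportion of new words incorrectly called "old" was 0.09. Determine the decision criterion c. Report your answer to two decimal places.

z(H) = z(0.75) = 0.674
z(FA) = z(0.09) = -1.341
c = −½·[z(H) + z(FA)] = −0.5 × (0.674 + (-1.341)) = 0.3335
c > 0: the participant has a conservative response bias.

c = 0.33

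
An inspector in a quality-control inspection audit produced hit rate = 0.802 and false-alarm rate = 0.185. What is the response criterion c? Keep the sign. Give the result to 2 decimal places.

c = 0.02

Φ⁻¹(0.802) = 0.849, Φ⁻¹(0.185) = -0.896
c = −½·[z(H) + z(FA)] = −0.5 × (0.849 + (-0.896)) = 0.0235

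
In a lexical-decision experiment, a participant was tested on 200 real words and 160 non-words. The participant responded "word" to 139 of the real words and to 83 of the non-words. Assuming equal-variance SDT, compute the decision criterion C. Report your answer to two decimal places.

C = -0.28

H = 139/200 = 0.6950
FA = 83/160 = 0.5188
z(H) = z(0.6950) = 0.510
z(FA) = z(0.5188) = 0.047
c = −½·[z(H) + z(FA)] = −0.5 × (0.510 + 0.047) = -0.2785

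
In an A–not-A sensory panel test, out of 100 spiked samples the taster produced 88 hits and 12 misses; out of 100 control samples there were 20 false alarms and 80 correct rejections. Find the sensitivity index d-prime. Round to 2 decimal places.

H = 88/100 = 0.8800
FA = 20/100 = 0.2000
z(H) = 1.175
z(FA) = -0.842
d' = z(H) − z(FA) = 1.175 − (-0.842) = 2.017

d-prime = 2.02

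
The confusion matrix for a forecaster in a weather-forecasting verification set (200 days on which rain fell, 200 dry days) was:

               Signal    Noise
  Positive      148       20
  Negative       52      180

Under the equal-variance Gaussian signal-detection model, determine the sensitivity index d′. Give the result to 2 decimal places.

d′ = 1.92

H = 148/200 = 0.7400
FA = 20/200 = 0.1000
z(H) = z(0.7400) = 0.6433
z(FA) = z(0.1000) = -1.2816
d' = z(H) − z(FA) = 0.6433 − (-1.2816) = 1.9249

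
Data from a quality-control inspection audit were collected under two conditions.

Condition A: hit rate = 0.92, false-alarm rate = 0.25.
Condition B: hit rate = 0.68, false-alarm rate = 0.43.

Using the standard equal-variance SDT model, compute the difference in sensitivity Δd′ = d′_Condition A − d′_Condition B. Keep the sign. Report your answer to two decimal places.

Δd′ = 1.44

Condition A: z(0.92) = 1.405, z(0.25) = -0.674, d' = 2.079
Condition B: z(0.68) = 0.468, z(0.43) = -0.176, d' = 0.644
Δd' = d'_Condition A − d'_Condition B = 2.079 − 0.644 = 1.435
Condition A has the higher sensitivity.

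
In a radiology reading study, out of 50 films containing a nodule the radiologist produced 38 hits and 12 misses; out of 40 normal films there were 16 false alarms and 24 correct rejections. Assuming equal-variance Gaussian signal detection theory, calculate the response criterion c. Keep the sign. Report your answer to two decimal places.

H = 38/50 = 0.7600
FA = 16/40 = 0.4000
Φ⁻¹(H) = 0.7063
Φ⁻¹(FA) = -0.2533
c = −½·[z(H) + z(FA)] = −0.5 × (0.7063 + (-0.2533)) = -0.2265
c < 0: the radiologist has a liberal response bias.

c = -0.23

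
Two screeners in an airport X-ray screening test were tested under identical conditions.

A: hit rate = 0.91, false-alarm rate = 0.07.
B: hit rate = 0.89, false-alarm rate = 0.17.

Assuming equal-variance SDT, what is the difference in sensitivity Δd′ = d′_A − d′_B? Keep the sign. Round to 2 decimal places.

A: z(0.91) = 1.341, z(0.07) = -1.476, d' = 2.817
B: z(0.89) = 1.227, z(0.17) = -0.954, d' = 2.181
Δd' = d'_A − d'_B = 2.817 − 2.181 = 0.636
A has the higher sensitivity.

Δd′ = 0.64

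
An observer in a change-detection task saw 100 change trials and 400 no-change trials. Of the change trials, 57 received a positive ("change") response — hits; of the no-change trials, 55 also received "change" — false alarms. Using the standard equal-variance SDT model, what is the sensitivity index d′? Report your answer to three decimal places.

d′ = 1.268

H = 57/100 = 0.5700
FA = 55/400 = 0.1375
Φ⁻¹(H) = Φ⁻¹(0.5700) = 0.1764
Φ⁻¹(FA) = Φ⁻¹(0.1375) = -1.0916
d' = z(H) − z(FA) = 0.1764 − (-1.0916) = 1.2680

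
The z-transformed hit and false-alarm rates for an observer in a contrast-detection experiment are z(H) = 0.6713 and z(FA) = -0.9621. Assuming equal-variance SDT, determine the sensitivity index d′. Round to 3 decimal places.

d′ = 1.633

d' = z(H) − z(FA) = 0.6713 − (-0.9621) = 1.6334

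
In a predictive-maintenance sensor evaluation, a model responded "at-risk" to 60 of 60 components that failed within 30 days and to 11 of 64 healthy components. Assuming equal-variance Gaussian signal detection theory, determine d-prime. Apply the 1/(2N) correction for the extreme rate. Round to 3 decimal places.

d-prime = 3.341

The hit rate is 60/60 = 1, so apply the 1/(2N) correction: H → 1 − 1/(2·60) = 0.99167.
z(H) = z(0.99167) = 2.3941
z(FA) = z(0.17188) = -0.9468
d' = 2.3941 − (-0.9468) = 3.3409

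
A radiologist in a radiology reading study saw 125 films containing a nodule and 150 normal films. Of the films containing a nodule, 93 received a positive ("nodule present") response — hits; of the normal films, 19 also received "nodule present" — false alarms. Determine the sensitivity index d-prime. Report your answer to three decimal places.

d-prime = 1.798

H = 93/125 = 0.7440
FA = 19/150 = 0.1267
z(0.7440) = 0.6557, z(0.1267) = -1.1421
d' = z(H) − z(FA) = 0.6557 − (-1.1421) = 1.7978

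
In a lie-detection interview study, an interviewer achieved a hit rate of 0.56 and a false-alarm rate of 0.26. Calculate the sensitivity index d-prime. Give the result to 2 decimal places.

z(H) = z(0.56) = 0.151
z(FA) = z(0.26) = -0.643
d' = z(H) − z(FA) = 0.151 − (-0.643) = 0.794

d-prime = 0.79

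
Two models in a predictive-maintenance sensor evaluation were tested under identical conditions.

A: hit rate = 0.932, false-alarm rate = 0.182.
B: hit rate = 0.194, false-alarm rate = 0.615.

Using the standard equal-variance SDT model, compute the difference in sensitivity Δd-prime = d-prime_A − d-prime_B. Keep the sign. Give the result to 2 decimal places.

Δd-prime = 3.55

A: z(0.932) = 1.491, z(0.182) = -0.908, d' = 2.399
B: z(0.194) = -0.863, z(0.615) = 0.292, d' = -1.155
Δd' = d'_A − d'_B = 2.399 − (-1.155) = 3.554
A has the higher sensitivity.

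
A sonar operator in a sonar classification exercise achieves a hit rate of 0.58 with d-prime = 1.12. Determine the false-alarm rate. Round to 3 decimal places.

z(hit rate) = z(0.58) = 0.2019
z(FA) = z(H) − d' = 0.2019 − 1.12 = -0.9181
false-alarm rate = Φ(-0.9181) = 0.1793

false-alarm rate = 0.179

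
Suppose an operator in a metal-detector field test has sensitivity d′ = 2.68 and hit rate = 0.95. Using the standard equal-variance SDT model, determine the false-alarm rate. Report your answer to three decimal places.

false-alarm rate = 0.150

z(hit rate) = z(0.95) = 1.6449
z(FA) = z(H) − d' = 1.6449 − 2.68 = -1.0351
false-alarm rate = Φ(-1.0351) = 0.1503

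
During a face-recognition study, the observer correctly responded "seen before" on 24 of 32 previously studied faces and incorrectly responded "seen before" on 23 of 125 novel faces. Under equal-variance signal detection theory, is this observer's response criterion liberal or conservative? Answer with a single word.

z(H) = 0.674, z(FA) = -0.900
c = −½·(z(H) + z(FA)) = 0.113
c > 0 → conservative criterion (biased toward responding “no”).

conservative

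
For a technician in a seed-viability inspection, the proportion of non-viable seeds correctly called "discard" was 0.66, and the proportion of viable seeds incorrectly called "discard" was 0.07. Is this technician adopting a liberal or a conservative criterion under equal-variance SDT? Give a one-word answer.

z(H) = 0.412, z(FA) = -1.476
c = −½·(z(H) + z(FA)) = 0.532
c > 0 → conservative criterion (biased toward responding “no”).

conservative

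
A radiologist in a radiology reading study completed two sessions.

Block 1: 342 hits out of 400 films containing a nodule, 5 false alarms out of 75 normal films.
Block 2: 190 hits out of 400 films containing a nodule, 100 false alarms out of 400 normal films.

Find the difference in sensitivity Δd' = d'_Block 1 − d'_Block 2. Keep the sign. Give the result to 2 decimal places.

Δd' = 1.95

Block 1: z(0.8550) = 1.058, z(0.0667) = -1.501, d' = 2.559
Block 2: z(0.4750) = -0.063, z(0.2500) = -0.674, d' = 0.611
Δd' = d'_Block 1 − d'_Block 2 = 2.559 − 0.611 = 1.948
Block 1 has the higher sensitivity.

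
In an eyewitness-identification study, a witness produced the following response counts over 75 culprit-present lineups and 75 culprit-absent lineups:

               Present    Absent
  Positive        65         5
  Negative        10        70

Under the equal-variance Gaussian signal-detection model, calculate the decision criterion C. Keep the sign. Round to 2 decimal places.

H = 65/75 = 0.8667
FA = 5/75 = 0.0667
z(H) = 1.111
z(FA) = -1.501
c = −½·[z(H) + z(FA)] = −0.5 × (1.111 + (-1.501)) = 0.195
c > 0: the witness has a conservative response bias.

C = 0.20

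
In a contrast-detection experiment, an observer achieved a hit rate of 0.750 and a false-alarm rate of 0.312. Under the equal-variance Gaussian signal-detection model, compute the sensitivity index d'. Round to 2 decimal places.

z(0.750) = 0.674, z(0.312) = -0.490
d' = z(H) − z(FA) = 0.674 − (-0.490) = 1.164

d' = 1.16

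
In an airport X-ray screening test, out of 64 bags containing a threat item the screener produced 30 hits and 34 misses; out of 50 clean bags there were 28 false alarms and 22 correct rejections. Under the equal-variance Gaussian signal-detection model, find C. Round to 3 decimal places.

H = 30/64 = 0.4688
FA = 28/50 = 0.5600
z(0.4688) = -0.0783, z(0.5600) = 0.1510
c = −½·[z(H) + z(FA)] = −0.5 × (-0.0783 + 0.1510) = -0.03635

C = -0.036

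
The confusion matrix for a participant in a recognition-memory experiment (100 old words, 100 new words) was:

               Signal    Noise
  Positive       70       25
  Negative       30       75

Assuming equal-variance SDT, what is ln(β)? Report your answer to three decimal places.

H = 70/100 = 0.7000
FA = 25/100 = 0.2500
z(H) = z(0.7000) = 0.5244
z(FA) = z(0.2500) = -0.6745
ln β = −½·[z(H)² − z(FA)²] = −0.5 × (0.2750 − 0.4550) = 0.0900

ln β = 0.090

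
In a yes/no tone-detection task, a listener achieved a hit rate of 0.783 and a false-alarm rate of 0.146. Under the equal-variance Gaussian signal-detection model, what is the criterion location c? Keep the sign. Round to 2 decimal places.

c = 0.14

z(H) = z(0.783) = 0.782
z(FA) = z(0.146) = -1.054
c = −½·[z(H) + z(FA)] = −0.5 × (0.782 + (-1.054)) = 0.136
c > 0: the listener has a conservative response bias.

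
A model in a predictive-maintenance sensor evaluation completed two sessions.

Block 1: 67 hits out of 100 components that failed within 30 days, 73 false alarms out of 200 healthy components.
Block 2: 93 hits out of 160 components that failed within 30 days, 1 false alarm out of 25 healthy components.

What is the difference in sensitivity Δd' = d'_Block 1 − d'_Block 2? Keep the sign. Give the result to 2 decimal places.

Δd' = -1.17

Block 1: z(0.6700) = 0.440, z(0.3650) = -0.345, d' = 0.785
Block 2: z(0.5813) = 0.205, z(0.0400) = -1.751, d' = 1.956
Δd' = d'_Block 1 − d'_Block 2 = 0.785 − 1.956 = -1.171
Block 2 has the higher sensitivity.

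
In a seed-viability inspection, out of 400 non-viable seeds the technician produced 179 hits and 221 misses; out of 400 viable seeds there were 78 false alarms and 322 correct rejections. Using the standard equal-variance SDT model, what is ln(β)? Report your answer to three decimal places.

ln β = 0.361

H = 179/400 = 0.4475
FA = 78/400 = 0.1950
z(0.4475) = -0.1320, z(0.1950) = -0.8596
ln β = −½·[z(H)² − z(FA)²] = −0.5 × (0.0174 − 0.7389) = 0.36075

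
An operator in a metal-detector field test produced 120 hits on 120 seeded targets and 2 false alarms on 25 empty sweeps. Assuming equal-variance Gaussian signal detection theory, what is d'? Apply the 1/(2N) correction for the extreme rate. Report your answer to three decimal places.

The hit rate is 120/120 = 1, so apply the 1/(2N) correction: H → 1 − 1/(2·120) = 0.99583.
z(H) = z(0.99583) = 2.6380
z(FA) = z(0.08000) = -1.4051
d' = 2.6380 − (-1.4051) = 4.0431

d' = 4.043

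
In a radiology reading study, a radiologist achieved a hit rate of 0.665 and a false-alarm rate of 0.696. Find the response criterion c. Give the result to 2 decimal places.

Φ⁻¹(H) = 0.4261
Φ⁻¹(FA) = 0.5129
c = −½·[z(H) + z(FA)] = −0.5 × (0.4261 + 0.5129) = -0.4695
c < 0: the radiologist has a liberal response bias.

c = -0.47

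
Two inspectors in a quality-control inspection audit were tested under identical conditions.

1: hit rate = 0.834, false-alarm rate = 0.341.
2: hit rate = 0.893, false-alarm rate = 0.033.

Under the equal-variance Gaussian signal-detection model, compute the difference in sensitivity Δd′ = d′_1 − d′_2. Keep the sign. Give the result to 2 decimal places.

1: z(0.834) = 0.970, z(0.341) = -0.410, d' = 1.380
2: z(0.893) = 1.243, z(0.033) = -1.838, d' = 3.081
Δd' = d'_1 − d'_2 = 1.380 − 3.081 = -1.701
2 has the higher sensitivity.

Δd′ = -1.70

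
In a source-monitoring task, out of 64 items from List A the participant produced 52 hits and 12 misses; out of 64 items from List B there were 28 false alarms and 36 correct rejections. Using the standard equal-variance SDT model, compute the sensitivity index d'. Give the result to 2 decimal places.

H = 52/64 = 0.8125
FA = 28/64 = 0.4375
z(H) = z(0.8125) = 0.887
z(FA) = z(0.4375) = -0.157
d' = z(H) − z(FA) = 0.887 − (-0.157) = 1.044

d' = 1.04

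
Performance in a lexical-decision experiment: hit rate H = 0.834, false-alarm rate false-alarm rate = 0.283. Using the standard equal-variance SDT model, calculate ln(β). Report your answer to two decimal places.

z(H) = z(0.834) = 0.970
z(FA) = z(0.283) = -0.574
ln β = −½·[z(H)² − z(FA)²] = −0.5 × (0.941 − 0.329) = -0.306

ln β = -0.31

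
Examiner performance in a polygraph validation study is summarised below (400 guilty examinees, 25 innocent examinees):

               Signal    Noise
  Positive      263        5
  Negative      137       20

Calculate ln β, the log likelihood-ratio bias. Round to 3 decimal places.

H = 263/400 = 0.6575
FA = 5/25 = 0.2000
Φ⁻¹(0.6575) = 0.4056, Φ⁻¹(0.2000) = -0.8416
ln β = −½·[z(H)² − z(FA)²] = −0.5 × (0.1645 − 0.7083) = 0.2719

ln β = 0.272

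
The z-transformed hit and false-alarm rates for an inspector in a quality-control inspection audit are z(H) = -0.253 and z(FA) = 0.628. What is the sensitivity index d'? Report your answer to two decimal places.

d' = -0.88

d' = z(H) − z(FA) = -0.253 − 0.628 = -0.881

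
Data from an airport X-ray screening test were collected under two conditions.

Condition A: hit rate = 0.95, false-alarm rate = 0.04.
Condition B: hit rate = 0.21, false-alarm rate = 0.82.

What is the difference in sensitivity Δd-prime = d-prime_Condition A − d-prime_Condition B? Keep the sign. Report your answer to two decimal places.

Condition A: z(0.95) = 1.645, z(0.04) = -1.751, d' = 3.396
Condition B: z(0.21) = -0.806, z(0.82) = 0.915, d' = -1.721
Δd' = d'_Condition A − d'_Condition B = 3.396 − (-1.721) = 5.117
Condition A has the higher sensitivity.

Δd-prime = 5.12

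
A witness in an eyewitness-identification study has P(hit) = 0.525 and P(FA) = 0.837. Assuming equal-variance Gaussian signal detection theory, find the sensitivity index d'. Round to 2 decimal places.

Φ⁻¹(H) = Φ⁻¹(0.525) = 0.0627
Φ⁻¹(FA) = Φ⁻¹(0.837) = 0.9822
d' = z(H) − z(FA) = 0.0627 − 0.9822 = -0.9195

d' = -0.92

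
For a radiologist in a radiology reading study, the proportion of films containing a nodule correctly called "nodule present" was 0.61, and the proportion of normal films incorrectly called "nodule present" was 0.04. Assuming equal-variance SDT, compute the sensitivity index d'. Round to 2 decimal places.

d' = 2.03

z(H) = z(0.61) = 0.2793
z(FA) = z(0.04) = -1.7507
d' = z(H) − z(FA) = 0.2793 − (-1.7507) = 2.0300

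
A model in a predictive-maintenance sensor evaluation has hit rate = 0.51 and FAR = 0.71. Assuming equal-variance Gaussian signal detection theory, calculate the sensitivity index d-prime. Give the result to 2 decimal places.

d-prime = -0.53

z(0.51) = 0.025, z(0.71) = 0.553
d' = z(H) − z(FA) = 0.025 − 0.553 = -0.528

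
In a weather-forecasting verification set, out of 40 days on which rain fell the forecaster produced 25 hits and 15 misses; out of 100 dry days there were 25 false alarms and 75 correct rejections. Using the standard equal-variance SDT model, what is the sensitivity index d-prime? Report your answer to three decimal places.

d-prime = 0.993

H = 25/40 = 0.6250
FA = 25/100 = 0.2500
Φ⁻¹(0.6250) = 0.3186, Φ⁻¹(0.2500) = -0.6745
d' = z(H) − z(FA) = 0.3186 − (-0.6745) = 0.9931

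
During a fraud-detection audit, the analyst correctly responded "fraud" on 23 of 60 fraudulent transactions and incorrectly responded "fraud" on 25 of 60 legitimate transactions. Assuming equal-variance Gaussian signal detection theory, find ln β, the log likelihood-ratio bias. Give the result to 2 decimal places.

ln β = -0.02

H = 23/60 = 0.3833
FA = 25/60 = 0.4167
z(H) = -0.297
z(FA) = -0.210
ln β = −½·[z(H)² − z(FA)²] = −0.5 × (0.088 − 0.044) = -0.022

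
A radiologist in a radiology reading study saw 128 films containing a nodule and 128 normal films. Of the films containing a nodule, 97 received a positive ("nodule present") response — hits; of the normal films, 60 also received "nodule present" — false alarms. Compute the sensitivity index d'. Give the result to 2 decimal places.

d' = 0.78

H = 97/128 = 0.7578
FA = 60/128 = 0.4688
z(0.7578) = 0.699, z(0.4688) = -0.078
d' = z(H) − z(FA) = 0.699 − (-0.078) = 0.777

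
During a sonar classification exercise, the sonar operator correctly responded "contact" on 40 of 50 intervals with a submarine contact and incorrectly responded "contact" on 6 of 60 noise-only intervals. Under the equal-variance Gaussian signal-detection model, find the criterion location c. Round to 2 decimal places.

H = 40/50 = 0.8000
FA = 6/60 = 0.1000
z(0.8000) = 0.842, z(0.1000) = -1.282
c = −½·[z(H) + z(FA)] = −0.5 × (0.842 + (-1.282)) = 0.220
c > 0: the sonar operator has a conservative response bias.

c = 0.22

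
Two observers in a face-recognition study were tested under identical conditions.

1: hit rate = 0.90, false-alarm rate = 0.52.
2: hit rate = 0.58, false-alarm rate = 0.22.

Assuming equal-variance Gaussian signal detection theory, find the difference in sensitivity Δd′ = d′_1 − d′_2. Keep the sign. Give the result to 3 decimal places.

Δd′ = 0.257

1: z(0.90) = 1.2816, z(0.52) = 0.0502, d' = 1.2314
2: z(0.58) = 0.2019, z(0.22) = -0.7722, d' = 0.9741
Δd' = d'_1 − d'_2 = 1.2314 − 0.9741 = 0.2573
1 has the higher sensitivity.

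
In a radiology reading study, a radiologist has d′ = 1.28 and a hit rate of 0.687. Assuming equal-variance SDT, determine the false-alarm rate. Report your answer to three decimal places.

z(hit rate) = z(0.687) = 0.4874
z(FA) = z(H) − d' = 0.4874 − 1.28 = -0.7926
false-alarm rate = Φ(-0.7926) = 0.2140

false-alarm rate = 0.214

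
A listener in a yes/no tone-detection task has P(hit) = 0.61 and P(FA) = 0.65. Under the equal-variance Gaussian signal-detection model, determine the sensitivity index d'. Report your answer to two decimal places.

d' = -0.11

Φ⁻¹(H) = Φ⁻¹(0.61) = 0.2793
Φ⁻¹(FA) = Φ⁻¹(0.65) = 0.3853
d' = z(H) − z(FA) = 0.2793 − 0.3853 = -0.1060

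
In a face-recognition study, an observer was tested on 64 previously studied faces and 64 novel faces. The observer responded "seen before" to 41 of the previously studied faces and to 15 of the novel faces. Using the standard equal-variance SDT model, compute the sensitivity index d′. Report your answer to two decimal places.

H = 41/64 = 0.6406
FA = 15/64 = 0.2344
Φ⁻¹(H) = Φ⁻¹(0.6406) = 0.360
Φ⁻¹(FA) = Φ⁻¹(0.2344) = -0.724
d' = z(H) − z(FA) = 0.360 − (-0.724) = 1.084

d′ = 1.08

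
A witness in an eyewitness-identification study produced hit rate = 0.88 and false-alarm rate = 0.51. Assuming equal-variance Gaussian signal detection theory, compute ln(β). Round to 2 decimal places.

z(H) = 1.175
z(FA) = 0.025
ln β = −½·[z(H)² − z(FA)²] = −0.5 × (1.381 − 0.001) = -0.690

ln β = -0.69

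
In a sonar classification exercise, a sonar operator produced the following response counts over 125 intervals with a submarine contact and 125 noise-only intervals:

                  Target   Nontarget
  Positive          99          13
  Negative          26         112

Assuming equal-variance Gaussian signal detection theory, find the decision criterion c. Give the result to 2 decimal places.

H = 99/125 = 0.7920
FA = 13/125 = 0.1040
Φ⁻¹(H) = Φ⁻¹(0.7920) = 0.8134
Φ⁻¹(FA) = Φ⁻¹(0.1040) = -1.2591
c = −½·[z(H) + z(FA)] = −0.5 × (0.8134 + (-1.2591)) = 0.22285
c > 0: the sonar operator has a conservative response bias.

c = 0.22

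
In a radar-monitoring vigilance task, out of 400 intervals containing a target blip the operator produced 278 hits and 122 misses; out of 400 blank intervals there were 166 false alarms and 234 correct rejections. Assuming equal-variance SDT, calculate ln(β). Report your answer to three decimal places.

ln β = -0.107

H = 278/400 = 0.6950
FA = 166/400 = 0.4150
z(0.6950) = 0.5101, z(0.4150) = -0.2147
ln β = −½·[z(H)² − z(FA)²] = −0.5 × (0.2602 − 0.0461) = -0.10705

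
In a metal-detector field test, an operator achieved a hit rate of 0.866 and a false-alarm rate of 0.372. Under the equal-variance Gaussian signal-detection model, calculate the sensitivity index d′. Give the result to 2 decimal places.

Φ⁻¹(H) = 1.1077
Φ⁻¹(FA) = -0.3266
d' = z(H) − z(FA) = 1.1077 − (-0.3266) = 1.4343

d′ = 1.43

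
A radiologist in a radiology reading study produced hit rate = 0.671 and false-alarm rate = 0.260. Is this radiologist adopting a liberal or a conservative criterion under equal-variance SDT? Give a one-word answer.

z(H) = 0.443, z(FA) = -0.643
c = −½·(z(H) + z(FA)) = 0.100
c > 0 → conservative criterion (biased toward responding “no”).

conservative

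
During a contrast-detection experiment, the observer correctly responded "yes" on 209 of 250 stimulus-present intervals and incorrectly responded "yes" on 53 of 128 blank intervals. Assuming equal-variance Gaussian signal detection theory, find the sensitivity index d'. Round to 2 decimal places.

d' = 1.20

H = 209/250 = 0.8360
FA = 53/128 = 0.4141
z(H) = 0.9782
z(FA) = -0.2170
d' = z(H) − z(FA) = 0.9782 − (-0.2170) = 1.1952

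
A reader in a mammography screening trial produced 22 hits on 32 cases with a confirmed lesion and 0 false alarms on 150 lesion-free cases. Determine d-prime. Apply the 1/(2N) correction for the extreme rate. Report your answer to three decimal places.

d-prime = 3.202

The false-alarm rate is 0/150 = 0, so apply the 1/(2N) correction: FA → 1/(2·150) = 0.00333.
z(H) = z(0.68750) = 0.4888
z(FA) = z(0.00333) = -2.7134
d' = 0.4888 − (-2.7134) = 3.2022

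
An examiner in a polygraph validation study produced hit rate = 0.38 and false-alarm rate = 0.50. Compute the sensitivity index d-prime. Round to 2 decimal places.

d-prime = -0.31

Φ⁻¹(0.38) = -0.305, Φ⁻¹(0.50) = 0.000
d' = z(H) − z(FA) = -0.305 − 0.000 = -0.305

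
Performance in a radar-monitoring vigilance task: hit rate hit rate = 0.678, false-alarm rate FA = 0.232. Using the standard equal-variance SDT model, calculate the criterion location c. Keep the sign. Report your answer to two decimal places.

Φ⁻¹(H) = Φ⁻¹(0.678) = 0.462
Φ⁻¹(FA) = Φ⁻¹(0.232) = -0.732
c = −½·[z(H) + z(FA)] = −0.5 × (0.462 + (-0.732)) = 0.135
c > 0: the operator has a conservative response bias.

c = 0.14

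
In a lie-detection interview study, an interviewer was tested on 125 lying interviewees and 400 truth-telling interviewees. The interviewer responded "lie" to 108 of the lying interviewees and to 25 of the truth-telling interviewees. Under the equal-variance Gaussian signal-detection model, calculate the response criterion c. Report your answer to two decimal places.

H = 108/125 = 0.8640
FA = 25/400 = 0.0625
z(0.8640) = 1.0985, z(0.0625) = -1.5341
c = −½·[z(H) + z(FA)] = −0.5 × (1.0985 + (-1.5341)) = 0.2178
c > 0: the interviewer has a conservative response bias.

c = 0.22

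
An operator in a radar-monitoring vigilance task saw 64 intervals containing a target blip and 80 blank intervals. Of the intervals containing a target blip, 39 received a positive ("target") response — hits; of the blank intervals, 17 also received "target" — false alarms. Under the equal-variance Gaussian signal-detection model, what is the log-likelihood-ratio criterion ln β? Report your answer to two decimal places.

H = 39/64 = 0.6094
FA = 17/80 = 0.2125
Φ⁻¹(H) = 0.278
Φ⁻¹(FA) = -0.798
ln β = −½·[z(H)² − z(FA)²] = −0.5 × (0.077 − 0.637) = 0.280

ln β = 0.28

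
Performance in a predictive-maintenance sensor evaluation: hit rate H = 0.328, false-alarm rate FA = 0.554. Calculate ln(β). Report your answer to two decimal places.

z(H) = -0.445
z(FA) = 0.136
ln β = −½·[z(H)² − z(FA)²] = −0.5 × (0.198 − 0.018) = -0.090

ln β = -0.09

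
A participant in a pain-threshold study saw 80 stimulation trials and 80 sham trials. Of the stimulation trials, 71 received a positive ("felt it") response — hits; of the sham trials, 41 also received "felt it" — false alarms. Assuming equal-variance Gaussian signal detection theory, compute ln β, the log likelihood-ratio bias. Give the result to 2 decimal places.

ln β = -0.74

H = 71/80 = 0.8875
FA = 41/80 = 0.5125
z(H) = z(0.8875) = 1.213
z(FA) = z(0.5125) = 0.031
ln β = −½·[z(H)² − z(FA)²] = −0.5 × (1.471 − 0.001) = -0.735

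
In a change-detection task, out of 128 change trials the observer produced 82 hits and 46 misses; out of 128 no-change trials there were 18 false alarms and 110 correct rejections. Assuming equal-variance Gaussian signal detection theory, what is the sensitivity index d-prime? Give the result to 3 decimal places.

H = 82/128 = 0.6406
FA = 18/128 = 0.1406
z(0.6406) = 0.3601, z(0.1406) = -1.0776
d' = z(H) − z(FA) = 0.3601 − (-1.0776) = 1.4377

d-prime = 1.438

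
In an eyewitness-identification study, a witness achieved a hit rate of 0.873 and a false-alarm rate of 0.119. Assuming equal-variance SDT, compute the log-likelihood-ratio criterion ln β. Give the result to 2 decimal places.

ln β = 0.05

z(0.873) = 1.141, z(0.119) = -1.180
ln β = −½·[z(H)² − z(FA)²] = −0.5 × (1.302 − 1.392) = 0.045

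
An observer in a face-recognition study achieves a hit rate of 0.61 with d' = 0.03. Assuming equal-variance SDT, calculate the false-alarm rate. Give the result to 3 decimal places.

z(hit rate) = z(0.61) = 0.2793
z(FA) = z(H) − d' = 0.2793 − 0.03 = 0.2493
false-alarm rate = Φ(0.2493) = 0.5984

false-alarm rate = 0.598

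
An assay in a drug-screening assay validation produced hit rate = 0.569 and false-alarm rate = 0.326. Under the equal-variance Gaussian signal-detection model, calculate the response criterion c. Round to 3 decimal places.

c = 0.139

z(H) = z(0.569) = 0.1738
z(FA) = z(0.326) = -0.4510
c = −½·[z(H) + z(FA)] = −0.5 × (0.1738 + (-0.4510)) = 0.1386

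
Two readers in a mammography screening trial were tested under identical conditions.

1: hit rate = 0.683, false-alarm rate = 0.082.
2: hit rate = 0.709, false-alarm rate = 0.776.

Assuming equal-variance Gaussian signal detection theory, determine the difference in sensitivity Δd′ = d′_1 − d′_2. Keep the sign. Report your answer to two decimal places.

Δd′ = 2.08

1: z(0.683) = 0.476, z(0.082) = -1.392, d' = 1.868
2: z(0.709) = 0.550, z(0.776) = 0.759, d' = -0.209
Δd' = d'_1 − d'_2 = 1.868 − (-0.209) = 2.077
1 has the higher sensitivity.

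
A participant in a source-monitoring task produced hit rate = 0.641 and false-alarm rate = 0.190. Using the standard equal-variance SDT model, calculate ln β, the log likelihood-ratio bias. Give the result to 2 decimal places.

Φ⁻¹(H) = 0.361
Φ⁻¹(FA) = -0.878
ln β = −½·[z(H)² − z(FA)²] = −0.5 × (0.130 − 0.771) = 0.3205

ln β = 0.32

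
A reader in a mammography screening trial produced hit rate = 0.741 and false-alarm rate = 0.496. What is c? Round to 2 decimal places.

z(H) = z(0.741) = 0.6464
z(FA) = z(0.496) = -0.0100
c = −½·[z(H) + z(FA)] = −0.5 × (0.6464 + (-0.0100)) = -0.3182
c < 0: the reader has a liberal response bias.

c = -0.32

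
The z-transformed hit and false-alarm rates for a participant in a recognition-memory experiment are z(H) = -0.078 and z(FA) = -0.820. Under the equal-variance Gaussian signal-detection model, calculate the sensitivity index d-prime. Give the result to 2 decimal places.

d' = z(H) − z(FA) = -0.078 − (-0.820) = 0.742

d-prime = 0.74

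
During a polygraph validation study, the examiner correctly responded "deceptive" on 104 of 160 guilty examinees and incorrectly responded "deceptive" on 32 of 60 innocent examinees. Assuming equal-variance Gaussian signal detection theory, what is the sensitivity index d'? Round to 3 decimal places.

H = 104/160 = 0.6500
FA = 32/60 = 0.5333
Φ⁻¹(0.6500) = 0.3853, Φ⁻¹(0.5333) = 0.0836
d' = z(H) − z(FA) = 0.3853 − 0.0836 = 0.3017

d' = 0.302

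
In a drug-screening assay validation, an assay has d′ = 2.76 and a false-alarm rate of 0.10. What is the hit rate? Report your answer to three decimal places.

hit rate = 0.930

z(false-alarm rate) = z(0.10) = -1.2816
z(H) = z(FA) + d' = -1.2816 + 2.76 = 1.4784
hit rate = Φ(1.4784) = 0.9303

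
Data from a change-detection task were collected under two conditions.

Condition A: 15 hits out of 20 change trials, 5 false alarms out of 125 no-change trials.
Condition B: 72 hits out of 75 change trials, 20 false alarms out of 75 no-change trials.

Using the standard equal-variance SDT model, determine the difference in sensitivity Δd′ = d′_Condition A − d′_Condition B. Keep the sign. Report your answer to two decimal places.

Δd′ = 0.05

Condition A: z(0.7500) = 0.674, z(0.0400) = -1.751, d' = 2.425
Condition B: z(0.9600) = 1.751, z(0.2667) = -0.623, d' = 2.374
Δd' = d'_Condition A − d'_Condition B = 2.425 − 2.374 = 0.051
Condition A has the higher sensitivity.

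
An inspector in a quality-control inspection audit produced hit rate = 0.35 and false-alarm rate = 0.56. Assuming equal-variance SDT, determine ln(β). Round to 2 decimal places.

ln β = -0.06

Φ⁻¹(H) = -0.385
Φ⁻¹(FA) = 0.151
ln β = −½·[z(H)² − z(FA)²] = −0.5 × (0.148 − 0.023) = -0.0625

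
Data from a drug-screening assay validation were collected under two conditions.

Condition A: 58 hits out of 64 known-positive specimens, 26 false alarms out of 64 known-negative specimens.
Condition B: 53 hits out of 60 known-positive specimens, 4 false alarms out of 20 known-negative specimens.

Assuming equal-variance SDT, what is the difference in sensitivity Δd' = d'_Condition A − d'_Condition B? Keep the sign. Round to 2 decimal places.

Δd' = -0.48

Condition A: z(0.9062) = 1.318, z(0.4062) = -0.237, d' = 1.555
Condition B: z(0.8833) = 1.192, z(0.2000) = -0.842, d' = 2.034
Δd' = d'_Condition A − d'_Condition B = 1.555 − 2.034 = -0.479
Condition B has the higher sensitivity.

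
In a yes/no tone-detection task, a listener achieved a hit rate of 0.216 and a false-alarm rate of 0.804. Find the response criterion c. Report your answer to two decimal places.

z(H) = z(0.216) = -0.786
z(FA) = z(0.804) = 0.856
c = −½·[z(H) + z(FA)] = −0.5 × (-0.786 + 0.856) = -0.035
c < 0: the listener has a liberal response bias.

c = -0.04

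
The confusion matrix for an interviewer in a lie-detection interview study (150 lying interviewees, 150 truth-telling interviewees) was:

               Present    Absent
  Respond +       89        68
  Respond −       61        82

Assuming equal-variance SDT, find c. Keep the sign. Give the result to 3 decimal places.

H = 89/150 = 0.5933
FA = 68/150 = 0.4533
z(H) = z(0.5933) = 0.2360
z(FA) = z(0.4533) = -0.1173
c = −½·[z(H) + z(FA)] = −0.5 × (0.2360 + (-0.1173)) = -0.05935
c < 0: the interviewer has a liberal response bias.

c = -0.059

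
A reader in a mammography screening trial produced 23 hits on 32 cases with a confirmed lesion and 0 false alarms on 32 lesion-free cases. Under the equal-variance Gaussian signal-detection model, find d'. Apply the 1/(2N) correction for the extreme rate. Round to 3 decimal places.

The false-alarm rate is 0/32 = 0, so apply the 1/(2N) correction: FA → 1/(2·32) = 0.01562.
z(H) = z(0.71875) = 0.5791
z(FA) = z(0.01562) = -2.1540
d' = 0.5791 − (-2.1540) = 2.7331

d' = 2.733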